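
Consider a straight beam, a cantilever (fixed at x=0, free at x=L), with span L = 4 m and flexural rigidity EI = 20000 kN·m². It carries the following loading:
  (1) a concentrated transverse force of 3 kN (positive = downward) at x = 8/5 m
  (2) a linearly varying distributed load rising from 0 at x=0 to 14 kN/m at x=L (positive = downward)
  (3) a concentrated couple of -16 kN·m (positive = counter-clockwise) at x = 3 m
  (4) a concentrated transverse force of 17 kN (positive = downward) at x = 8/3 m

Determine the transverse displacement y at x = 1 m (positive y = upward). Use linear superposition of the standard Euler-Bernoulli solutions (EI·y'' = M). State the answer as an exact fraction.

Load 1 — point force P=3 kN at a=8/5 m (b=L-a=12/5):
  y_1 = -Px²(3a-x)/(6EI)  [x≤a] = -3·1²·(3·(8/5)-1)/(6·20000) = -19/200000 m
Load 2 — triangular load w₀=14 kN/m (0→w₀ over full span):
  y_2 = (w₀Lx³/12-w₀L²x²/6-w₀x⁵/(120L))/EI = (14·4·1³/12-14·4²·1²/6-14·1⁵/(120·4))/20000 = -7847/4800000 m
Load 3 — applied couple M₀=-16 kN·m at a=3 m (b=L-a=1):
  y_3 = M₀x²/(2EI)  [x≤a] = (-16)·1²/(2·20000) = -1/2500 m
Load 4 — point force P=17 kN at a=8/3 m (b=L-a=4/3):
  y_4 = -Px²(3a-x)/(6EI)  [x≤a] = -17·1²·(3·(8/3)-1)/(6·20000) = -119/120000 m
Superposition: y = Σ y_i = -14983/4800000 m ≈ -0.003121 m

y(1) = -14983/4800000 m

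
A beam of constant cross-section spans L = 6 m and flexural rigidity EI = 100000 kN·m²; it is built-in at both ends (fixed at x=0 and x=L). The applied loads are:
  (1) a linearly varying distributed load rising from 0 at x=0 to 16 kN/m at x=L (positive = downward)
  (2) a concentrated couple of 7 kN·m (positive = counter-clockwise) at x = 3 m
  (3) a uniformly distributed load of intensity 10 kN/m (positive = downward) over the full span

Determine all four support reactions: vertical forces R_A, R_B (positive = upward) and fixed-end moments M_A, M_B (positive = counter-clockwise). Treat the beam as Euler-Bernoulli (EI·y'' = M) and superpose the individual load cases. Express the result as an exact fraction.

R_A = 923/20 kN, M_A = 1019/20 kN·m, R_B = 1237/20 kN, M_B = -1141/20 kN·m

Load 1 — triangular load w₀=16 kN/m (0→w₀ over full span):
  R_A = 3w₀L/20 = 3·16·6/20 = 72/5 kN
  M_A = w₀L²/30 = 16·6²/30 = 96/5 kN·m
  R_B = 7w₀L/20 = 7·16·6/20 = 168/5 kN
  M_B = -w₀L²/20 = -16·6²/20 = -144/5 kN·m
Load 2 — applied couple M₀=7 kN·m at a=3 m (b=L-a=3):
  R_A = 6M₀ab/L³ = 6·7·3·3/6³ = 7/4 kN
  M_A = M₀b(2a-b)/L² = 7·3·(2·3-3)/6² = 7/4 kN·m
  R_B = -6M₀ab/L³ = -6·7·3·3/6³ = -7/4 kN
  M_B = M₀a(2b-a)/L² = 7·3·(2·3-3)/6² = 7/4 kN·m
Load 3 — uniform load w=10 kN/m over full span:
  R_A = wL/2 = 10·6/2 = 30 kN
  M_A = wL²/12 = 10·6²/12 = 30 kN·m
  R_B = wL/2 = 10·6/2 = 30 kN
  M_B = -wL²/12 = -10·6²/12 = -30 kN·m
Superposition: R_A = 923/20 kN, M_A = 1019/20 kN·m, R_B = 1237/20 kN, M_B = -1141/20 kN·m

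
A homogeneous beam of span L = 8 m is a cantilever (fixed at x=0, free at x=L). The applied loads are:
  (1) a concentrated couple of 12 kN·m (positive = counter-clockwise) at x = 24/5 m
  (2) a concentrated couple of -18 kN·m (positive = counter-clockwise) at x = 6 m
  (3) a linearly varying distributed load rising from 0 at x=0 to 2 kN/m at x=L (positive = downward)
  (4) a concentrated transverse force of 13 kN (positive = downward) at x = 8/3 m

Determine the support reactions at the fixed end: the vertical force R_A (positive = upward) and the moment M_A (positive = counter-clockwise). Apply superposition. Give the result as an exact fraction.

Load 1 — applied couple M₀=12 kN·m at a=24/5 m (b=L-a=16/5):
  R_A = 0 kN
  M_A = -M₀ = -12 kN·m
Load 2 — applied couple M₀=-18 kN·m at a=6 m (b=L-a=2):
  R_A = 0 kN
  M_A = -M₀ = -(-18) = 18 kN·m
Load 3 — triangular load w₀=2 kN/m (0→w₀ over full span):
  R_A = w₀L/2 = 2·8/2 = 8 kN
  M_A = w₀L²/3 = 2·8²/3 = 128/3 kN·m
Load 4 — point force P=13 kN at a=8/3 m (b=L-a=16/3):
  R_A = P = 13 kN
  M_A = Pa = 13·(8/3) = 104/3 kN·m
Superposition: R_A = 21 kN, M_A = 250/3 kN·m

R_A = 21 kN, M_A = 250/3 kN·m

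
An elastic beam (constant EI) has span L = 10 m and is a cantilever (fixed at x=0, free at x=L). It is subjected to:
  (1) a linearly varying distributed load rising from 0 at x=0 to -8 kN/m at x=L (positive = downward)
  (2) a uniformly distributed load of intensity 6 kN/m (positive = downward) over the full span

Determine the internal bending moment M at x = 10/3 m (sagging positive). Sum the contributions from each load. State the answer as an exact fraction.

M(10/3) = 400/81 kN·m

Load 1 — triangular load w₀=-8 kN/m (0→w₀ over full span):
  M_1 = w₀Lx/2 - w₀L²/3 - w₀x³/(6L) = (-8)·10·(10/3)/2 - (-8)·10²/3 - (-8)·(10/3)³/(6·10) = 11200/81 kN·m
Load 2 — uniform load w=6 kN/m over full span:
  M_2 = -w(L-x)²/2 = -6·(10-(10/3))²/2 = -400/3 kN·m
Superposition: M = Σ M_i = 400/81 kN·m ≈ 4.938272 kN·m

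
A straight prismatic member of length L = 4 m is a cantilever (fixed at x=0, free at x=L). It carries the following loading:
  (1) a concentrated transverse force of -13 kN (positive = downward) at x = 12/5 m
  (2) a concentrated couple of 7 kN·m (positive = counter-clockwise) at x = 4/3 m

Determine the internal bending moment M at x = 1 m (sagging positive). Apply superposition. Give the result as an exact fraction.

M(1) = 126/5 kN·m

Load 1 — point force P=-13 kN at a=12/5 m (b=L-a=8/5):
  M_1 = -P(a-x)  [x≤a] = -(-13)·((12/5)-1) = 91/5 kN·m
Load 2 — applied couple M₀=7 kN·m at a=4/3 m (b=L-a=8/3):
  M_2 = M₀  [x≤a] = 7 = 7 kN·m
Superposition: M = Σ M_i = 126/5 kN·m ≈ 25.200000 kN·m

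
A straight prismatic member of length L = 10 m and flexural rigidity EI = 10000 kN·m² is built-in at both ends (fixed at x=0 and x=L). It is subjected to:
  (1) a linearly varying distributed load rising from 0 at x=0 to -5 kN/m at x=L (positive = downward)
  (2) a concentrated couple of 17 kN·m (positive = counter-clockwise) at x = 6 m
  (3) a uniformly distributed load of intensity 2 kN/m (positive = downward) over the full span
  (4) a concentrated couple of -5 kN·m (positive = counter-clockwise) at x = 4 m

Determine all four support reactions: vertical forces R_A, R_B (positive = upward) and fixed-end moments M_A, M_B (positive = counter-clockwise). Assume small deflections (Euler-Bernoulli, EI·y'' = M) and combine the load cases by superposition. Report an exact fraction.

Load 1 — triangular load w₀=-5 kN/m (0→w₀ over full span):
  R_A = 3w₀L/20 = 3·(-5)·10/20 = -15/2 kN
  M_A = w₀L²/30 = (-5)·10²/30 = -50/3 kN·m
  R_B = 7w₀L/20 = 7·(-5)·10/20 = -35/2 kN
  M_B = -w₀L²/20 = -(-5)·10²/20 = 25 kN·m
Load 2 — applied couple M₀=17 kN·m at a=6 m (b=L-a=4):
  R_A = 6M₀ab/L³ = 6·17·6·4/10³ = 306/125 kN
  M_A = M₀b(2a-b)/L² = 17·4·(2·6-4)/10² = 136/25 kN·m
  R_B = -6M₀ab/L³ = -6·17·6·4/10³ = -306/125 kN
  M_B = M₀a(2b-a)/L² = 17·6·(2·4-6)/10² = 51/25 kN·m
Load 3 — uniform load w=2 kN/m over full span:
  R_A = wL/2 = 2·10/2 = 10 kN
  M_A = wL²/12 = 2·10²/12 = 50/3 kN·m
  R_B = wL/2 = 2·10/2 = 10 kN
  M_B = -wL²/12 = -2·10²/12 = -50/3 kN·m
Load 4 — applied couple M₀=-5 kN·m at a=4 m (b=L-a=6):
  R_A = 6M₀ab/L³ = 6·(-5)·4·6/10³ = -18/25 kN
  M_A = M₀b(2a-b)/L² = (-5)·6·(2·4-6)/10² = -3/5 kN·m
  R_B = -6M₀ab/L³ = -6·(-5)·4·6/10³ = 18/25 kN
  M_B = M₀a(2b-a)/L² = (-5)·4·(2·6-4)/10² = -8/5 kN·m
Superposition: R_A = 1057/250 kN, M_A = 121/25 kN·m, R_B = -2307/250 kN, M_B = 658/75 kN·m

R_A = 1057/250 kN, M_A = 121/25 kN·m, R_B = -2307/250 kN, M_B = 658/75 kN·m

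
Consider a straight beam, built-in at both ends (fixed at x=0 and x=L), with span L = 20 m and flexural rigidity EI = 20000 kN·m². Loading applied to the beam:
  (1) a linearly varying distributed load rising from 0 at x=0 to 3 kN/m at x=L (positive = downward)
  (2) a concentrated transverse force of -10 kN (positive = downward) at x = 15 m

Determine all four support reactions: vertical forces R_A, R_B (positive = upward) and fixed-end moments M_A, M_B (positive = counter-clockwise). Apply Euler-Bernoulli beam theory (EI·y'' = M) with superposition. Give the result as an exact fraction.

R_A = 119/16 kN, M_A = 245/8 kN·m, R_B = 201/16 kN, M_B = -255/8 kN·m

Load 1 — triangular load w₀=3 kN/m (0→w₀ over full span):
  R_A = 3w₀L/20 = 3·3·20/20 = 9 kN
  M_A = w₀L²/30 = 3·20²/30 = 40 kN·m
  R_B = 7w₀L/20 = 7·3·20/20 = 21 kN
  M_B = -w₀L²/20 = -3·20²/20 = -60 kN·m
Load 2 — point force P=-10 kN at a=15 m (b=L-a=5):
  R_A = Pb²(3a+b)/L³ = (-10)·5²·(3·15+5)/20³ = -25/16 kN
  M_A = Pab²/L² = (-10)·15·5²/20² = -75/8 kN·m
  R_B = Pa²(a+3b)/L³ = (-10)·15²·(15+3·5)/20³ = -135/16 kN
  M_B = -Pa²b/L² = -(-10)·15²·5/20² = 225/8 kN·m
Superposition: R_A = 119/16 kN, M_A = 245/8 kN·m, R_B = 201/16 kN, M_B = -255/8 kN·m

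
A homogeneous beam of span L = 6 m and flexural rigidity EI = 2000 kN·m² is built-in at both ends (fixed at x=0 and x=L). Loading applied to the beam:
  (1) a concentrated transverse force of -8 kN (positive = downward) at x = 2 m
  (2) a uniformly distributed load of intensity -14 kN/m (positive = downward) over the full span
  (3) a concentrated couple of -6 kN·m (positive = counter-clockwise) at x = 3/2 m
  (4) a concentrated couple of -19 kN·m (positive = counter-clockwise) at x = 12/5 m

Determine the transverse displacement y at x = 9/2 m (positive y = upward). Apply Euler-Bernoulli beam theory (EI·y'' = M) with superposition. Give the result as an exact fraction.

y(9/2) = 45427/3840000 m

Load 1 — point force P=-8 kN at a=2 m (b=L-a=4):
  y_1 = -Pa²(L-x)²(3bL-(3b+a)(L-x))/(6L³EI)  [x>a] = -(-8)·2²·(6-(9/2))²·(3·4·6-(3·4+2)·(6-(9/2)))/(6·6³·2000) = 17/12000 m
Load 2 — uniform load w=-14 kN/m over full span:
  y_2 = -wx²(L-x)²/(24EI) = -(-14)·(9/2)²·(6-(9/2))²/(24·2000) = 1701/128000 m
Load 3 — applied couple M₀=-6 kN·m at a=3/2 m (b=L-a=9/2):
  y_3 = (R_Ax³/6 - M_Ax²/2 - M₀(x-a)²/2)/EI  [x>a] with R_A=-9/8, M_A=9/8 = ((-9/8)·(9/2)³/6 - (9/8)·(9/2)²/2 - (-6)·((9/2)-(3/2))²/2)/2000 = -189/256000 m
Load 4 — applied couple M₀=-19 kN·m at a=12/5 m (b=L-a=18/5):
  y_4 = (R_Ax³/6 - M_Ax²/2 - M₀(x-a)²/2)/EI  [x>a] with R_A=-114/25, M_A=-57/25 = ((-114/25)·(9/2)³/6 - (-57/25)·(9/2)²/2 - (-19)·((9/2)-(12/5))²/2)/2000 = -171/80000 m
Superposition: y = Σ y_i = 45427/3840000 m ≈ 0.011830 m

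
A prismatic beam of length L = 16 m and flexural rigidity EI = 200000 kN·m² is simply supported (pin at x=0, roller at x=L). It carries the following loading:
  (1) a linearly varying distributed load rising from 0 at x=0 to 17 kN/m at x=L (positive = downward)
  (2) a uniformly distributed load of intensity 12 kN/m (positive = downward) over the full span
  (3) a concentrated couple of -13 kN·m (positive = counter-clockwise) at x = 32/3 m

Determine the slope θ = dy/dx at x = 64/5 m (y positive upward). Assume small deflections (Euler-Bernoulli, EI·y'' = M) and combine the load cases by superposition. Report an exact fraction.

θ(64/5) = 976523/70312500 rad

Load 1 — triangular load w₀=17 kN/m (0→w₀ over full span):
  θ_1 = -w₀(7L⁴-30L²x²+15x⁴)/(360LEI) = -17·(7·16⁴-30·16²·(64/5)²+15·(64/5)⁴)/(360·16·200000) = 102952/17578125 rad
Load 2 — uniform load w=12 kN/m over full span:
  θ_2 = -w(L³-6Lx²+4x³)/(24EI) = -12·(16³-6·16·(64/5)²+4·(64/5)³)/(24·200000) = 3168/390625 rad
Load 3 — applied couple M₀=-13 kN·m at a=32/3 m (b=L-a=16/3):
  θ_3 = (M₀x²/(2L)-M₀(x-a)+C₁)/EI  [x>a] with C₁=M₀(3b²-L²)/(6L)=208/9 = ((-13)·(64/5)²/(2·16)-(-13)·((64/5)-(32/3))+(208/9))/200000 = -221/2812500 rad
Superposition: θ = Σ θ_i = 976523/70312500 rad ≈ 0.013888 rad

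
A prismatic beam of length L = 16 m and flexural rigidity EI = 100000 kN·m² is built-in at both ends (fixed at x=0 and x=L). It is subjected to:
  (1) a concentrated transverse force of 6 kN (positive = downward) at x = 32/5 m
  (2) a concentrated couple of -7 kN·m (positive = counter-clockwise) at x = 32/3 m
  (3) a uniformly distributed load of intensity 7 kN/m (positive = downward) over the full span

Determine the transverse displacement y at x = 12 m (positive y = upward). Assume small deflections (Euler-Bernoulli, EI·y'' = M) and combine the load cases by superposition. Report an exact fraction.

Load 1 — point force P=6 kN at a=32/5 m (b=L-a=48/5):
  y_1 = -Pa²(L-x)²(3bL-(3b+a)(L-x))/(6L³EI)  [x>a] = -6·(32/5)²·(16-12)²·(3·(48/5)·16-(3·(48/5)+(32/5))·(16-12))/(6·16³·100000) = -8/15625 m
Load 2 — applied couple M₀=-7 kN·m at a=32/3 m (b=L-a=16/3):
  y_2 = (R_Ax³/6 - M_Ax²/2 - M₀(x-a)²/2)/EI  [x>a] with R_A=-7/12, M_A=-7/3 = ((-7/12)·12³/6 - (-7/3)·12²/2 - (-7)·(12-(32/3))²/2)/100000 = 7/112500 m
Load 3 — uniform load w=7 kN/m over full span:
  y_3 = -wx²(L-x)²/(24EI) = -7·12²·(16-12)²/(24·100000) = -21/3125 m
Superposition: y = Σ y_i = -4033/562500 m ≈ -0.007170 m

y(12) = -4033/562500 m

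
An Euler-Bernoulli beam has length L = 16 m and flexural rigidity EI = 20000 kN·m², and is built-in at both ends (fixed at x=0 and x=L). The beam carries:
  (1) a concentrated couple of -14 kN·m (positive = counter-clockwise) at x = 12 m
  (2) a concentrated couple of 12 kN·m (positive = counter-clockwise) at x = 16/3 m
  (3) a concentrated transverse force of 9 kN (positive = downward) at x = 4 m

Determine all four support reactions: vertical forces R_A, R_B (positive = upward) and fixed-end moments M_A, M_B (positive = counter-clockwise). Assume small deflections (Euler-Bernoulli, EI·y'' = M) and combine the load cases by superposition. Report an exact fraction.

Load 1 — applied couple M₀=-14 kN·m at a=12 m (b=L-a=4):
  R_A = 6M₀ab/L³ = 6·(-14)·12·4/16³ = -63/64 kN
  M_A = M₀b(2a-b)/L² = (-14)·4·(2·12-4)/16² = -35/8 kN·m
  R_B = -6M₀ab/L³ = -6·(-14)·12·4/16³ = 63/64 kN
  M_B = M₀a(2b-a)/L² = (-14)·12·(2·4-12)/16² = 21/8 kN·m
Load 2 — applied couple M₀=12 kN·m at a=16/3 m (b=L-a=32/3):
  R_A = 6M₀ab/L³ = 6·12·(16/3)·(32/3)/16³ = 1 kN
  M_A = M₀b(2a-b)/L² = 12·(32/3)·(2·(16/3)-(32/3))/16² = 0 kN·m
  R_B = -6M₀ab/L³ = -6·12·(16/3)·(32/3)/16³ = -1 kN
  M_B = M₀a(2b-a)/L² = 12·(16/3)·(2·(32/3)-(16/3))/16² = 4 kN·m
Load 3 — point force P=9 kN at a=4 m (b=L-a=12):
  R_A = Pb²(3a+b)/L³ = 9·12²·(3·4+12)/16³ = 243/32 kN
  M_A = Pab²/L² = 9·4·12²/16² = 81/4 kN·m
  R_B = Pa²(a+3b)/L³ = 9·4²·(4+3·12)/16³ = 45/32 kN
  M_B = -Pa²b/L² = -9·4²·12/16² = -27/4 kN·m
Superposition: R_A = 487/64 kN, M_A = 127/8 kN·m, R_B = 89/64 kN, M_B = -1/8 kN·m

R_A = 487/64 kN, M_A = 127/8 kN·m, R_B = 89/64 kN, M_B = -1/8 kN·m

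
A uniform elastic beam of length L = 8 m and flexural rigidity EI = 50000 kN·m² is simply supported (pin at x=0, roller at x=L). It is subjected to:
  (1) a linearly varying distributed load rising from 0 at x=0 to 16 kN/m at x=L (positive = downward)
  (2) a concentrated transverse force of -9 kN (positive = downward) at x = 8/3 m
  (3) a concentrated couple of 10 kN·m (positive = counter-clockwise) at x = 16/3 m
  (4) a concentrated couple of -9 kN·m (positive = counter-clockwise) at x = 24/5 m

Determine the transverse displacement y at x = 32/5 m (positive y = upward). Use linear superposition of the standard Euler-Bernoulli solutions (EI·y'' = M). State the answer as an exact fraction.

y(32/5) = -669538/146484375 m

Load 1 — triangular load w₀=16 kN/m (0→w₀ over full span):
  y_1 = -w₀x(7L⁴-10L²x²+3x⁴)/(360LEI) = -16·(32/5)·(7·8⁴-10·8²·(32/5)²+3·(32/5)⁴)/(360·8·50000) = -260096/48828125 m
Load 2 — point force P=-9 kN at a=8/3 m (b=L-a=16/3):
  y_2 = -Pa(L-x)(2Lx-a²-x²)/(6LEI)  [x>a] = -(-9)·(8/3)·(8-(32/5))·(2·8·(32/5)-(8/3)²-(32/5)²)/(6·8·50000) = 3056/3515625 m
Load 3 — applied couple M₀=10 kN·m at a=16/3 m (b=L-a=8/3):
  y_3 = (M₀x³/(6L)-M₀(x-a)²/2+C₁x)/EI  [x>a] with C₁=M₀(3b²-L²)/(6L)=-80/9 = (10·(32/5)³/(6·8)-10·((32/5)-(16/3))²/2+(-80/9)·(32/5))/50000 = -112/703125 m
Load 4 — applied couple M₀=-9 kN·m at a=24/5 m (b=L-a=16/5):
  y_4 = (M₀x³/(6L)-M₀(x-a)²/2+C₁x)/EI  [x>a] with C₁=M₀(3b²-L²)/(6L)=156/25 = ((-9)·(32/5)³/(6·8)-(-9)·((32/5)-(24/5))²/2+(156/25)·(32/5))/50000 = 18/390625 m
Superposition: y = Σ y_i = -669538/146484375 m ≈ -0.004571 m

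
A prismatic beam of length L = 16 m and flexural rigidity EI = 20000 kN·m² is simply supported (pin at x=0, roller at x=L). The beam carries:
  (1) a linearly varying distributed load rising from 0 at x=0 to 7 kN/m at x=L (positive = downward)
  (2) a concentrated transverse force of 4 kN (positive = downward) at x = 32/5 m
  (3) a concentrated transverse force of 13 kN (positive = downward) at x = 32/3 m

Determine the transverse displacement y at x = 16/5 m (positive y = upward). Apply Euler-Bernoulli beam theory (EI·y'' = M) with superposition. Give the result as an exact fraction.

y(16/5) = -94216384/791015625 m

Load 1 — triangular load w₀=7 kN/m (0→w₀ over full span):
  y_1 = -w₀x(7L⁴-10L²x²+3x⁴)/(360LEI) = -7·(16/5)·(7·16⁴-10·16²·(16/5)²+3·(16/5)⁴)/(360·16·20000) = -2465792/29296875 m
Load 2 — point force P=4 kN at a=32/5 m (b=L-a=48/5):
  y_2 = -Pbx(L²-b²-x²)/(6LEI)  [x≤a] = -4·(48/5)·(16/5)·(16²-(48/5)²-(16/5)²)/(6·16·20000) = -768/78125 m
Load 3 — point force P=13 kN at a=32/3 m (b=L-a=16/3):
  y_3 = -Pbx(L²-b²-x²)/(6LEI)  [x≤a] = -13·(16/3)·(16/5)·(16²-(16/3)²-(16/5)²)/(6·16·20000) = -158912/6328125 m
Superposition: y = Σ y_i = -94216384/791015625 m ≈ -0.119108 m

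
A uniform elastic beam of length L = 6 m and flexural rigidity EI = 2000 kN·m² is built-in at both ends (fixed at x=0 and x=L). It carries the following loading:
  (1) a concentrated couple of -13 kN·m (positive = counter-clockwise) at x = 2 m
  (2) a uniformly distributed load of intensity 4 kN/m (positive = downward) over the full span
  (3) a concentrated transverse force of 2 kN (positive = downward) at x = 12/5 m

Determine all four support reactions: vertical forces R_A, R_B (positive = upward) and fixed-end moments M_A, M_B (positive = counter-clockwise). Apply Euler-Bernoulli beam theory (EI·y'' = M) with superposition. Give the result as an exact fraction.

Load 1 — applied couple M₀=-13 kN·m at a=2 m (b=L-a=4):
  R_A = 6M₀ab/L³ = 6·(-13)·2·4/6³ = -26/9 kN
  M_A = M₀b(2a-b)/L² = (-13)·4·(2·2-4)/6² = 0 kN·m
  R_B = -6M₀ab/L³ = -6·(-13)·2·4/6³ = 26/9 kN
  M_B = M₀a(2b-a)/L² = (-13)·2·(2·4-2)/6² = -13/3 kN·m
Load 2 — uniform load w=4 kN/m over full span:
  R_A = wL/2 = 4·6/2 = 12 kN
  M_A = wL²/12 = 4·6²/12 = 12 kN·m
  R_B = wL/2 = 4·6/2 = 12 kN
  M_B = -wL²/12 = -4·6²/12 = -12 kN·m
Load 3 — point force P=2 kN at a=12/5 m (b=L-a=18/5):
  R_A = Pb²(3a+b)/L³ = 2·(18/5)²·(3·(12/5)+(18/5))/6³ = 162/125 kN
  M_A = Pab²/L² = 2·(12/5)·(18/5)²/6² = 216/125 kN·m
  R_B = Pa²(a+3b)/L³ = 2·(12/5)²·((12/5)+3·(18/5))/6³ = 88/125 kN
  M_B = -Pa²b/L² = -2·(12/5)²·(18/5)/6² = -144/125 kN·m
Superposition: R_A = 11708/1125 kN, M_A = 1716/125 kN·m, R_B = 17542/1125 kN, M_B = -6557/375 kN·m

R_A = 11708/1125 kN, M_A = 1716/125 kN·m, R_B = 17542/1125 kN, M_B = -6557/375 kN·m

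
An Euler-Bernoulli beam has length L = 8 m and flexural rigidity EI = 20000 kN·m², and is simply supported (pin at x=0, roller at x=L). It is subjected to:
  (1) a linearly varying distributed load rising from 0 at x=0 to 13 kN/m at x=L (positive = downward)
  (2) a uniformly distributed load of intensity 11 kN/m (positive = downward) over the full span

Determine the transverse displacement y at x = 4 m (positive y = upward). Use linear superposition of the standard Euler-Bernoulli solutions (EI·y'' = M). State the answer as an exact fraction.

Load 1 — triangular load w₀=13 kN/m (0→w₀ over full span):
  y_1 = -w₀x(7L⁴-10L²x²+3x⁴)/(360LEI) = -13·4·(7·8⁴-10·8²·4²+3·4⁴)/(360·8·20000) = -13/750 m
Load 2 — uniform load w=11 kN/m over full span:
  y_2 = -wx(L³-2Lx²+x³)/(24EI) = -11·4·(8³-2·8·4²+4³)/(24·20000) = -11/375 m
Superposition: y = Σ y_i = -7/150 m ≈ -0.046667 m

y(4) = -7/150 m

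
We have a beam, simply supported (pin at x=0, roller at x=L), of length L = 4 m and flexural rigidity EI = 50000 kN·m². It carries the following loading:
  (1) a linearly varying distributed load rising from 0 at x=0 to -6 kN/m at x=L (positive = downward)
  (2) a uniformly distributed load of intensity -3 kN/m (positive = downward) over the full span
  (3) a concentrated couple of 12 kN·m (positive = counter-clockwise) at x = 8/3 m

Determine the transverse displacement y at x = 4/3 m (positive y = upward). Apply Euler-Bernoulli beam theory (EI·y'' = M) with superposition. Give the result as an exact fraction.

Load 1 — triangular load w₀=-6 kN/m (0→w₀ over full span):
  y_1 = -w₀x(7L⁴-10L²x²+3x⁴)/(360LEI) = -(-6)·(4/3)·(7·4⁴-10·4²·(4/3)²+3·(4/3)⁴)/(360·4·50000) = 128/759375 m
Load 2 — uniform load w=-3 kN/m over full span:
  y_2 = -wx(L³-2Lx²+x³)/(24EI) = -(-3)·(4/3)·(4³-2·4·(4/3)²+(4/3)³)/(24·50000) = 44/253125 m
Load 3 — applied couple M₀=12 kN·m at a=8/3 m (b=L-a=4/3):
  y_3 = (M₀x³/(6L)+C₁x)/EI  [x≤a] with C₁=M₀(3b²-L²)/(6L)=-16/3 = (12·(4/3)³/(6·4)+(-16/3)·(4/3))/50000 = -2/16875 m
Superposition: y = Σ y_i = 34/151875 m ≈ 0.000224 m

y(4/3) = 34/151875 m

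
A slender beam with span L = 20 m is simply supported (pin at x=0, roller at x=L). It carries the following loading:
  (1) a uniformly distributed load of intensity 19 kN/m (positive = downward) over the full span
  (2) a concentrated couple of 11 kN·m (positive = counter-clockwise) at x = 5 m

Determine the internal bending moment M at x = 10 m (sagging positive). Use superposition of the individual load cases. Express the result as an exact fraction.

Load 1 — uniform load w=19 kN/m over full span:
  M_1 = wx(L-x)/2 = 19·10·(20-10)/2 = 950 kN·m
Load 2 — applied couple M₀=11 kN·m at a=5 m (b=L-a=15):
  M_2 = M₀x/L - M₀  [x>a] = 11·10/20 - 11 = -11/2 kN·m
Superposition: M = Σ M_i = 1889/2 kN·m ≈ 944.500000 kN·m

M(10) = 1889/2 kN·m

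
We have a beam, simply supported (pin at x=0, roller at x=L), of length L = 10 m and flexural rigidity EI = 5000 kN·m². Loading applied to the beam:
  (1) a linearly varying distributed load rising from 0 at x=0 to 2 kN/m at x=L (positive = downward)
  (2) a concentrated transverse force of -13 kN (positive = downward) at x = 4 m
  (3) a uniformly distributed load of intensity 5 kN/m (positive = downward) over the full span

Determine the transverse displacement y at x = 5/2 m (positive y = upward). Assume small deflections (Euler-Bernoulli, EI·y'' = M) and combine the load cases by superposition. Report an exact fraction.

y(5/2) = -280231/3840000 m

Load 1 — triangular load w₀=2 kN/m (0→w₀ over full span):
  y_1 = -w₀x(7L⁴-10L²x²+3x⁴)/(360LEI) = -2·(5/2)·(7·10⁴-10·10²·(5/2)²+3·(5/2)⁴)/(360·10·5000) = -109/6144 m
Load 2 — point force P=-13 kN at a=4 m (b=L-a=6):
  y_2 = -Pbx(L²-b²-x²)/(6LEI)  [x≤a] = -(-13)·6·(5/2)·(10²-6²-(5/2)²)/(6·10·5000) = 3003/80000 m
Load 3 — uniform load w=5 kN/m over full span:
  y_3 = -wx(L³-2Lx²+x³)/(24EI) = -5·(5/2)·(10³-2·10·(5/2)²+(5/2)³)/(24·5000) = -95/1024 m
Superposition: y = Σ y_i = -280231/3840000 m ≈ -0.072977 m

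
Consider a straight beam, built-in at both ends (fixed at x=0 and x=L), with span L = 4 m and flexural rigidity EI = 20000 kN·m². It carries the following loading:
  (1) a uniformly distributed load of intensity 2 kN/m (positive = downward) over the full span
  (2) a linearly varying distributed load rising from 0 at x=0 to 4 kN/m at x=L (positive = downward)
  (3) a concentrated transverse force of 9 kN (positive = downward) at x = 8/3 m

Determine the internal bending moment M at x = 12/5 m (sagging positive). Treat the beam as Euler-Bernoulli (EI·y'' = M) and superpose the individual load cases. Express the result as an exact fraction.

M(12/5) = 2036/375 kN·m

Load 1 — uniform load w=2 kN/m over full span:
  M_1 = wLx/2 - wL²/12 - wx²/2 = 2·4·(12/5)/2 - 2·4²/12 - 2·(12/5)²/2 = 88/75 kN·m
Load 2 — triangular load w₀=4 kN/m (0→w₀ over full span):
  M_2 = 3w₀Lx/20 - w₀L²/30 - w₀x³/(6L) = 3·4·4·(12/5)/20 - 4·4²/30 - 4·(12/5)³/(6·4) = 496/375 kN·m
Load 3 — point force P=9 kN at a=8/3 m (b=L-a=4/3):
  M_3 = Pb²(3a+b)x/L³ - Pab²/L²  [x≤a] = 9·(4/3)²·(3·(8/3)+(4/3))·(12/5)/4³ - 9·(8/3)·(4/3)²/4² = 44/15 kN·m
Superposition: M = Σ M_i = 2036/375 kN·m ≈ 5.429333 kN·m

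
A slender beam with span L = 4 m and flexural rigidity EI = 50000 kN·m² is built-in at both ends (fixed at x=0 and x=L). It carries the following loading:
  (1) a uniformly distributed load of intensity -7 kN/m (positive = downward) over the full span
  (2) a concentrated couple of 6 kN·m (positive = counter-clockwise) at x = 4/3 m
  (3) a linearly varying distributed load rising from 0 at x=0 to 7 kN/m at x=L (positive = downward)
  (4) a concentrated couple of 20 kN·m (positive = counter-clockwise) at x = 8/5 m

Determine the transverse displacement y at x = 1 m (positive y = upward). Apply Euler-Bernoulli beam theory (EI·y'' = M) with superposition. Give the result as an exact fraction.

y(1) = 853/24000000 m

Load 1 — uniform load w=-7 kN/m over full span:
  y_1 = -wx²(L-x)²/(24EI) = -(-7)·1²·(4-1)²/(24·50000) = 21/400000 m
Load 2 — applied couple M₀=6 kN·m at a=4/3 m (b=L-a=8/3):
  y_2 = (R_Ax³/6 - M_Ax²/2)/EI  [x≤a] with R_A=2, M_A=0 = (2·1³/6 - 0·1²/2)/50000 = 1/150000 m
Load 3 — triangular load w₀=7 kN/m (0→w₀ over full span):
  y_3 = -w₀x²(L-x)²(x+2L)/(120LEI) = -7·1²·(4-1)²·(1+2·4)/(120·4·50000) = -189/8000000 m
Load 4 — applied couple M₀=20 kN·m at a=8/5 m (b=L-a=12/5):
  y_4 = (R_Ax³/6 - M_Ax²/2)/EI  [x≤a] with R_A=36/5, M_A=12/5 = ((36/5)·1³/6 - (12/5)·1²/2)/50000 = 0 m
Superposition: y = Σ y_i = 853/24000000 m ≈ 0.000036 m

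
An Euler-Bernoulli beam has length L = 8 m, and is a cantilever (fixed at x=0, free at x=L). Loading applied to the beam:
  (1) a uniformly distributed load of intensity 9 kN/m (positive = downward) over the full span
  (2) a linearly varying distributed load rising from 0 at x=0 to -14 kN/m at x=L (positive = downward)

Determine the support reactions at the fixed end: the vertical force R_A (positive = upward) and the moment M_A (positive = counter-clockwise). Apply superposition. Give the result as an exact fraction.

R_A = 16 kN, M_A = -32/3 kN·m

Load 1 — uniform load w=9 kN/m over full span:
  R_A = wL = 9·8 = 72 kN
  M_A = wL²/2 = 9·8²/2 = 288 kN·m
Load 2 — triangular load w₀=-14 kN/m (0→w₀ over full span):
  R_A = w₀L/2 = (-14)·8/2 = -56 kN
  M_A = w₀L²/3 = (-14)·8²/3 = -896/3 kN·m
Superposition: R_A = 16 kN, M_A = -32/3 kN·m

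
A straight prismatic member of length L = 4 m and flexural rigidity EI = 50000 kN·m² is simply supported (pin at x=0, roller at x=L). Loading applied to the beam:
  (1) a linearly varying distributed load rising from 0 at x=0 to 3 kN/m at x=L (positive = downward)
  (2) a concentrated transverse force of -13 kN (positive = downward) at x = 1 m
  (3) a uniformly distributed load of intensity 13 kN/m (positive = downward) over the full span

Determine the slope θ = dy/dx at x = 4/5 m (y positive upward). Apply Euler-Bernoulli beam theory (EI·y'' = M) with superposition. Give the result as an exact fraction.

θ(4/5) = -334607/750000000 rad

Load 1 — triangular load w₀=3 kN/m (0→w₀ over full span):
  θ_1 = -w₀(7L⁴-30L²x²+15x⁴)/(360LEI) = -3·(7·4⁴-30·4²·(4/5)²+15·(4/5)⁴)/(360·4·50000) = -364/5859375 rad
Load 2 — point force P=-13 kN at a=1 m (b=L-a=3):
  θ_2 = -Pb(L²-b²-3x²)/(6LEI)  [x≤a] = -(-13)·3·(4²-3²-3·(4/5)²)/(6·4·50000) = 1651/10000000 rad
Load 3 — uniform load w=13 kN/m over full span:
  θ_3 = -w(L³-6Lx²+4x³)/(24EI) = -13·(4³-6·4·(4/5)²+4·(4/5)³)/(24·50000) = -429/781250 rad
Superposition: θ = Σ θ_i = -334607/750000000 rad ≈ -0.000446 rad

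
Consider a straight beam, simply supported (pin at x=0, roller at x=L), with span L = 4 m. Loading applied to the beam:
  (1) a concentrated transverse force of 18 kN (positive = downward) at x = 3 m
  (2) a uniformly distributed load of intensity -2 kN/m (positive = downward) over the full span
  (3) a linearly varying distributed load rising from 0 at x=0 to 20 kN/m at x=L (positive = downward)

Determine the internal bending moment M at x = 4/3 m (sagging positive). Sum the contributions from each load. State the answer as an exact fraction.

Load 1 — point force P=18 kN at a=3 m (b=L-a=1):
  M_1 = Pbx/L  [x≤a] = 18·1·(4/3)/4 = 6 kN·m
Load 2 — uniform load w=-2 kN/m over full span:
  M_2 = wx(L-x)/2 = (-2)·(4/3)·(4-(4/3))/2 = -32/9 kN·m
Load 3 — triangular load w₀=20 kN/m (0→w₀ over full span):
  M_3 = w₀Lx/6 - w₀x³/(6L) = 20·4·(4/3)/6 - 20·(4/3)³/(6·4) = 1280/81 kN·m
Superposition: M = Σ M_i = 1478/81 kN·m ≈ 18.246914 kN·m

M(4/3) = 1478/81 kN·m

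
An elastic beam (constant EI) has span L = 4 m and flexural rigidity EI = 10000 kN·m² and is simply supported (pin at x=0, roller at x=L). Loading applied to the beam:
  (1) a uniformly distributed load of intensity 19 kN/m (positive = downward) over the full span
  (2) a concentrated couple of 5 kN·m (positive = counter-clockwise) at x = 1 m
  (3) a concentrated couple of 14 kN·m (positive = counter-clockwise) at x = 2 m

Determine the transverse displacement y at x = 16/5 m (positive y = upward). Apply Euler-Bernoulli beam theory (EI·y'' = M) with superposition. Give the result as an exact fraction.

Load 1 — uniform load w=19 kN/m over full span:
  y_1 = -wx(L³-2Lx²+x³)/(24EI) = -19·(16/5)·(4³-2·4·(16/5)²+(16/5)³)/(24·10000) = -4408/1171875 m
Load 2 — applied couple M₀=5 kN·m at a=1 m (b=L-a=3):
  y_2 = (M₀x³/(6L)-M₀(x-a)²/2+C₁x)/EI  [x>a] with C₁=M₀(3b²-L²)/(6L)=55/24 = (5·(16/5)³/(6·4)-5·((16/5)-1)²/2+(55/24)·(16/5))/10000 = 103/500000 m
Load 3 — applied couple M₀=14 kN·m at a=2 m (b=L-a=2):
  y_3 = (M₀x³/(6L)-M₀(x-a)²/2+C₁x)/EI  [x>a] with C₁=M₀(3b²-L²)/(6L)=-7/3 = (14·(16/5)³/(6·4)-14·((16/5)-2)²/2+(-7/3)·(16/5))/10000 = 49/312500 m
Superposition: y = Σ y_i = -127451/37500000 m ≈ -0.003399 m

y(16/5) = -127451/37500000 m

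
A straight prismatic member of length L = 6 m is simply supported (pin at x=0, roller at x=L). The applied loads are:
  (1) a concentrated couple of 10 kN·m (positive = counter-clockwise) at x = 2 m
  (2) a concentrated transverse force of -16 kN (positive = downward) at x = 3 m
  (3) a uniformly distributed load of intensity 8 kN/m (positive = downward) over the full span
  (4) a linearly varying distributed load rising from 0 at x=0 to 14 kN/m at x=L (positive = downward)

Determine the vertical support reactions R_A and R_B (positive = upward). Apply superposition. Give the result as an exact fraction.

Load 1 — applied couple M₀=10 kN·m at a=2 m (b=L-a=4):
  R_A = M₀/L = 10/6 = 5/3 kN
  R_B = -M₀/L = -10/6 = -5/3 kN
Load 2 — point force P=-16 kN at a=3 m (b=L-a=3):
  R_A = Pb/L = (-16)·3/6 = -8 kN
  R_B = Pa/L = (-16)·3/6 = -8 kN
Load 3 — uniform load w=8 kN/m over full span:
  R_A = wL/2 = 8·6/2 = 24 kN
  R_B = wL/2 = 8·6/2 = 24 kN
Load 4 — triangular load w₀=14 kN/m (0→w₀ over full span):
  R_A = w₀L/6 = 14·6/6 = 14 kN
  R_B = w₀L/3 = 14·6/3 = 28 kN
Superposition: R_A = 95/3 kN, R_B = 127/3 kN

R_A = 95/3 kN, R_B = 127/3 kN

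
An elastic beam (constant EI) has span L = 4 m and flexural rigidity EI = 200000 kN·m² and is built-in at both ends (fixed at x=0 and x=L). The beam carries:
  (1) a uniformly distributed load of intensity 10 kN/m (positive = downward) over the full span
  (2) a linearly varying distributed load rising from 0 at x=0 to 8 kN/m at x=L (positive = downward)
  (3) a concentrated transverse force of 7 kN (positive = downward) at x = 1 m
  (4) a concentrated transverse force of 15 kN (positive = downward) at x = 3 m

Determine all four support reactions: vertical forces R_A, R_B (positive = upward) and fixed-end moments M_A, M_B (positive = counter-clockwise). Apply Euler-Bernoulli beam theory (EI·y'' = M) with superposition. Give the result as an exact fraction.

Load 1 — uniform load w=10 kN/m over full span:
  R_A = wL/2 = 10·4/2 = 20 kN
  M_A = wL²/12 = 10·4²/12 = 40/3 kN·m
  R_B = wL/2 = 10·4/2 = 20 kN
  M_B = -wL²/12 = -10·4²/12 = -40/3 kN·m
Load 2 — triangular load w₀=8 kN/m (0→w₀ over full span):
  R_A = 3w₀L/20 = 3·8·4/20 = 24/5 kN
  M_A = w₀L²/30 = 8·4²/30 = 64/15 kN·m
  R_B = 7w₀L/20 = 7·8·4/20 = 56/5 kN
  M_B = -w₀L²/20 = -8·4²/20 = -32/5 kN·m
Load 3 — point force P=7 kN at a=1 m (b=L-a=3):
  R_A = Pb²(3a+b)/L³ = 7·3²·(3·1+3)/4³ = 189/32 kN
  M_A = Pab²/L² = 7·1·3²/4² = 63/16 kN·m
  R_B = Pa²(a+3b)/L³ = 7·1²·(1+3·3)/4³ = 35/32 kN
  M_B = -Pa²b/L² = -7·1²·3/4² = -21/16 kN·m
Load 4 — point force P=15 kN at a=3 m (b=L-a=1):
  R_A = Pb²(3a+b)/L³ = 15·1²·(3·3+1)/4³ = 75/32 kN
  M_A = Pab²/L² = 15·3·1²/4² = 45/16 kN·m
  R_B = Pa²(a+3b)/L³ = 15·3²·(3+3·1)/4³ = 405/32 kN
  M_B = -Pa²b/L² = -15·3²·1/4² = -135/16 kN·m
Superposition: R_A = 661/20 kN, M_A = 487/20 kN·m, R_B = 899/20 kN, M_B = -1769/60 kN·m

R_A = 661/20 kN, M_A = 487/20 kN·m, R_B = 899/20 kN, M_B = -1769/60 kN·m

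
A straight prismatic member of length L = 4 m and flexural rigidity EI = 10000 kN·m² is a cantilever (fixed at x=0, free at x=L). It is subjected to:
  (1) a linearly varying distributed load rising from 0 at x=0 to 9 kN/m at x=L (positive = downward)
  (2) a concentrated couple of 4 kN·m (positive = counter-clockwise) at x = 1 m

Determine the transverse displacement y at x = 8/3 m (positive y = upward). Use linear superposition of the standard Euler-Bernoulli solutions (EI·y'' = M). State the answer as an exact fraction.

Load 1 — triangular load w₀=9 kN/m (0→w₀ over full span):
  y_1 = (w₀Lx³/12-w₀L²x²/6-w₀x⁵/(120L))/EI = (9·4·(8/3)³/12-9·4²·(8/3)²/6-9·(8/3)⁵/(120·4))/10000 = -2944/253125 m
Load 2 — applied couple M₀=4 kN·m at a=1 m (b=L-a=3):
  y_2 = M₀a(2x-a)/(2EI)  [x>a] = 4·1·(2·(8/3)-1)/(2·10000) = 13/15000 m
Superposition: y = Σ y_i = -21797/2025000 m ≈ -0.010764 m

y(8/3) = -21797/2025000 m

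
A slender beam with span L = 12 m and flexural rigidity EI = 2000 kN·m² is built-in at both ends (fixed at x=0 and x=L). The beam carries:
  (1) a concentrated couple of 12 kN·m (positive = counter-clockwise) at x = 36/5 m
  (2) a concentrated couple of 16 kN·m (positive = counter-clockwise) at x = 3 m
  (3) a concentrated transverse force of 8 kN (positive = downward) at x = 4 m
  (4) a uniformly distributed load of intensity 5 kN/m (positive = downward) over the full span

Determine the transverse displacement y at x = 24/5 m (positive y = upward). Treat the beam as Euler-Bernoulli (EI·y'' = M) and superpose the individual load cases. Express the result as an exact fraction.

Load 1 — applied couple M₀=12 kN·m at a=36/5 m (b=L-a=24/5):
  y_1 = (R_Ax³/6 - M_Ax²/2)/EI  [x≤a] with R_A=36/25, M_A=96/25 = ((36/25)·(24/5)³/6 - (96/25)·(24/5)²/2)/2000 = -3456/390625 m
Load 2 — applied couple M₀=16 kN·m at a=3 m (b=L-a=9):
  y_2 = (R_Ax³/6 - M_Ax²/2 - M₀(x-a)²/2)/EI  [x>a] with R_A=3/2, M_A=-3 = ((3/2)·(24/5)³/6 - (-3)·(24/5)²/2 - 16·((24/5)-3)²/2)/2000 = 567/31250 m
Load 3 — point force P=8 kN at a=4 m (b=L-a=8):
  y_3 = -Pa²(L-x)²(3bL-(3b+a)(L-x))/(6L³EI)  [x>a] = -8·4²·(12-(24/5))²·(3·8·12-(3·8+4)·(12-(24/5)))/(6·12³·2000) = -432/15625 m
Load 4 — uniform load w=5 kN/m over full span:
  y_4 = -wx²(L-x)²/(24EI) = -5·(24/5)²·(12-(24/5))²/(24·2000) = -1944/15625 m
Superposition: y = Σ y_i = -111537/781250 m ≈ -0.142767 m

y(24/5) = -111537/781250 m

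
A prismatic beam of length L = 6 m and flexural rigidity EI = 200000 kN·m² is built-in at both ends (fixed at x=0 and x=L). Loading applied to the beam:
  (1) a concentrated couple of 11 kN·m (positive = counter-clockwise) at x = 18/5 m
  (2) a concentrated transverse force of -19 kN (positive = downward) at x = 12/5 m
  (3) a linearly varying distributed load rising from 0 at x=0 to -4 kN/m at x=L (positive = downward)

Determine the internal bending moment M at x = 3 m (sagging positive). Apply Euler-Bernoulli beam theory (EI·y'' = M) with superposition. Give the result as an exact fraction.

M(3) = -193/25 kN·m

Load 1 — applied couple M₀=11 kN·m at a=18/5 m (b=L-a=12/5):
  M_1 = R_Ax - M_A  [x≤a] with R_A=66/25, M_A=88/25 = (66/25)·3 - (88/25) = 22/5 kN·m
Load 2 — point force P=-19 kN at a=12/5 m (b=L-a=18/5):
  M_2 = Pa²(a+3b)(L-x)/L³ - Pa²b/L²  [x>a] = (-19)·(12/5)²·((12/5)+3·(18/5))·(6-3)/6³ - (-19)·(12/5)²·(18/5)/6² = -228/25 kN·m
Load 3 — triangular load w₀=-4 kN/m (0→w₀ over full span):
  M_3 = 3w₀Lx/20 - w₀L²/30 - w₀x³/(6L) = 3·(-4)·6·3/20 - (-4)·6²/30 - (-4)·3³/(6·6) = -3 kN·m
Superposition: M = Σ M_i = -193/25 kN·m ≈ -7.720000 kN·m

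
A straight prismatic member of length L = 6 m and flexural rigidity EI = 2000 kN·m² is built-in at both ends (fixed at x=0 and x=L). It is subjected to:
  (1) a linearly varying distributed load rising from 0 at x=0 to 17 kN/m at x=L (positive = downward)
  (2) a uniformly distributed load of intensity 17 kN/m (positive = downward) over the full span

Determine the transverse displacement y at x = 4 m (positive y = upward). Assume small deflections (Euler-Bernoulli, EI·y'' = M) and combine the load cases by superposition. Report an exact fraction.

y(4) = -391/11250 m

Load 1 — triangular load w₀=17 kN/m (0→w₀ over full span):
  y_1 = -w₀x²(L-x)²(x+2L)/(120LEI) = -17·4²·(6-4)²·(4+2·6)/(120·6·2000) = -68/5625 m
Load 2 — uniform load w=17 kN/m over full span:
  y_2 = -wx²(L-x)²/(24EI) = -17·4²·(6-4)²/(24·2000) = -17/750 m
Superposition: y = Σ y_i = -391/11250 m ≈ -0.034756 m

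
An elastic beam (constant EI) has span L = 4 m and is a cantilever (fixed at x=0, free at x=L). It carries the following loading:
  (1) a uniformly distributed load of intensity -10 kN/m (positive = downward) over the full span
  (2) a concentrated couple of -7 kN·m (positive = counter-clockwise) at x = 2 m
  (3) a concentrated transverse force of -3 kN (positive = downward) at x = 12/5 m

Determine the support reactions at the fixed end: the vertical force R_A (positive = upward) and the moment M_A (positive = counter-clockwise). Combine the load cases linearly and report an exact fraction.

Load 1 — uniform load w=-10 kN/m over full span:
  R_A = wL = (-10)·4 = -40 kN
  M_A = wL²/2 = (-10)·4²/2 = -80 kN·m
Load 2 — applied couple M₀=-7 kN·m at a=2 m (b=L-a=2):
  R_A = 0 kN
  M_A = -M₀ = -(-7) = 7 kN·m
Load 3 — point force P=-3 kN at a=12/5 m (b=L-a=8/5):
  R_A = P = (-3) = -3 kN
  M_A = Pa = (-3)·(12/5) = -36/5 kN·m
Superposition: R_A = -43 kN, M_A = -401/5 kN·m

R_A = -43 kN, M_A = -401/5 kN·m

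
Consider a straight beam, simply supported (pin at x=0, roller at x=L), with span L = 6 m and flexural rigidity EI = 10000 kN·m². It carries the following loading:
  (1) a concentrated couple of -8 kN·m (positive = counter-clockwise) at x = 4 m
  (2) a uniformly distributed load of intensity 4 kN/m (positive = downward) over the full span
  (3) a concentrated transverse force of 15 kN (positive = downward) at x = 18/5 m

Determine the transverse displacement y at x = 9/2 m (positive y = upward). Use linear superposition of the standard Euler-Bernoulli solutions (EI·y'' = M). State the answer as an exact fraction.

y(9/2) = -72097/8000000 m

Load 1 — applied couple M₀=-8 kN·m at a=4 m (b=L-a=2):
  y_1 = (M₀x³/(6L)-M₀(x-a)²/2+C₁x)/EI  [x>a] with C₁=M₀(3b²-L²)/(6L)=16/3 = ((-8)·(9/2)³/(6·6)-(-8)·((9/2)-4)²/2+(16/3)·(9/2))/10000 = 19/40000 m
Load 2 — uniform load w=4 kN/m over full span:
  y_2 = -wx(L³-2Lx²+x³)/(24EI) = -4·(9/2)·(6³-2·6·(9/2)²+(9/2)³)/(24·10000) = -1539/320000 m
Load 3 — point force P=15 kN at a=18/5 m (b=L-a=12/5):
  y_3 = -Pa(L-x)(2Lx-a²-x²)/(6LEI)  [x>a] = -15·(18/5)·(6-(9/2))·(2·6·(9/2)-(18/5)²-(9/2)²)/(6·6·10000) = -18711/4000000 m
Superposition: y = Σ y_i = -72097/8000000 m ≈ -0.009012 m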